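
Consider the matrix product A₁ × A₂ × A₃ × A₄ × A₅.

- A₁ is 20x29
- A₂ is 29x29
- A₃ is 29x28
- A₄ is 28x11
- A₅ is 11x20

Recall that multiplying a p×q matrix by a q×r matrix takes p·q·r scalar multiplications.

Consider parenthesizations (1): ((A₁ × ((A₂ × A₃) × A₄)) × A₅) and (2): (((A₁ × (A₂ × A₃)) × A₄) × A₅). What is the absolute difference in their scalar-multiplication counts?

7088

Order (1) = ((A₁ × ((A₂ × A₃) × A₄)) × A₅): (A₂ × A₃): 29×29 by 29×28 → 29×28, cost 29·29·28 = 23548; ((A₂ × A₃) × A₄): 29×28 by 28×11 → 29×11, cost 29·28·11 = 8932; cumulative 32480; (A₁ × ((A₂ × A₃) × A₄)): 20×29 by 29×11 → 20×11, cost 20·29·11 = 6380; cumulative 38860; ((A₁ × ((A₂ × A₃) × A₄)) × A₅): 20×11 by 11×20 → 20×20, cost 20·11·20 = 4400; cumulative 43260. Total 43260.
Order (2) = (((A₁ × (A₂ × A₃)) × A₄) × A₅): (A₂ × A₃): 29×29 by 29×28 → 29×28, cost 29·29·28 = 23548; (A₁ × (A₂ × A₃)): 20×29 by 29×28 → 20×28, cost 20·29·28 = 16240; cumulative 39788; ((A₁ × (A₂ × A₃)) × A₄): 20×28 by 28×11 → 20×11, cost 20·28·11 = 6160; cumulative 45948; (((A₁ × (A₂ × A₃)) × A₄) × A₅): 20×11 by 11×20 → 20×20, cost 20·11·20 = 4400; cumulative 50348. Total 50348.
Difference: |43260 − 50348| = 7088.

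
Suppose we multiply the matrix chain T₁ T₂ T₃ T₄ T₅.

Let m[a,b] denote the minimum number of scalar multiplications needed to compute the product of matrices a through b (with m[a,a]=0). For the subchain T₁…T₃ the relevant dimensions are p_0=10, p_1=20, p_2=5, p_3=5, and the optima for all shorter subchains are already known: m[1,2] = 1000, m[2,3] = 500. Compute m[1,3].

1250

m[1,3] = min over k∈[1,2] of m[1,k]+m[k+1,3]+p_{0}·p_k·p_{3}.
k=1: 0 + 500 + 10·20·5 = 1500; k=2: 1000 + 0 + 10·5·5 = 1250.
Minimum: 1250 at k=2.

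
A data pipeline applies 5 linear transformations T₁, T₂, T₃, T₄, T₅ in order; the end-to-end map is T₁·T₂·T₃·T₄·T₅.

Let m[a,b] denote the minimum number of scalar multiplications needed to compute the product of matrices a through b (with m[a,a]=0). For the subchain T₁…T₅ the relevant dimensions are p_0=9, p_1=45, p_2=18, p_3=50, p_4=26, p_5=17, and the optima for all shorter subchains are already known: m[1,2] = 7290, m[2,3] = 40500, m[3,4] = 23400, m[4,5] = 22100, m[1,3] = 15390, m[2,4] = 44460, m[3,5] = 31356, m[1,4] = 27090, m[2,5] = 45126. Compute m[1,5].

m[1,5] = min over k∈[1,4] of m[1,k]+m[k+1,5]+p_{0}·p_k·p_{5}.
k=1: 0 + 45126 + 9·45·17 = 52011; k=2: 7290 + 31356 + 9·18·17 = 41400; k=3: 15390 + 22100 + 9·50·17 = 45140; k=4: 27090 + 0 + 9·26·17 = 31068.
Minimum: 31068 at k=4.

31068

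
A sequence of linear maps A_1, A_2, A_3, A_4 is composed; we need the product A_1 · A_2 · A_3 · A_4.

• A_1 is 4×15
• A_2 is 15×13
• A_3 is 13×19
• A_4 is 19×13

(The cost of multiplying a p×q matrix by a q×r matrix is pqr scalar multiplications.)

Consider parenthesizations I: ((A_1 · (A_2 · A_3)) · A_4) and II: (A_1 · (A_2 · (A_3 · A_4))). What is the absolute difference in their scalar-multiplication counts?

693

Order I = ((A_1 · (A_2 · A_3)) · A_4): (A_2 · A_3): 15×13 by 13×19 → 15×19, cost 15·13·19 = 3705; (A_1 · (A_2 · A_3)): 4×15 by 15×19 → 4×19, cost 4·15·19 = 1140; cumulative 4845; ((A_1 · (A_2 · A_3)) · A_4): 4×19 by 19×13 → 4×13, cost 4·19·13 = 988; cumulative 5833. Total 5833.
Order II = (A_1 · (A_2 · (A_3 · A_4))): (A_3 · A_4): 13×19 by 19×13 → 13×13, cost 13·19·13 = 3211; (A_2 · (A_3 · A_4)): 15×13 by 13×13 → 15×13, cost 15·13·13 = 2535; cumulative 5746; (A_1 · (A_2 · (A_3 · A_4))): 4×15 by 15×13 → 4×13, cost 4·15·13 = 780; cumulative 6526. Total 6526.
Difference: |5833 − 6526| = 693.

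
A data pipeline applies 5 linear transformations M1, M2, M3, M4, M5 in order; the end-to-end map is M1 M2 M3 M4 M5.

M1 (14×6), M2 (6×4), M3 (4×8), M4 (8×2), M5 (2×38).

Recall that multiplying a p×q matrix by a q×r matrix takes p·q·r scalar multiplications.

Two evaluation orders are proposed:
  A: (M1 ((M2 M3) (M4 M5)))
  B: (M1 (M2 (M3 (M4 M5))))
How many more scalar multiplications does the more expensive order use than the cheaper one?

112

Order A = (M1 ((M2 M3) (M4 M5))): (M2 M3): 6×4 by 4×8 → 6×8, cost 6·4·8 = 192; (M4 M5): 8×2 by 2×38 → 8×38, cost 8·2·38 = 608; ((M2 M3) (M4 M5)): 6×8 by 8×38 → 6×38, cost 6·8·38 = 1824; cumulative 2624; (M1 ((M2 M3) (M4 M5))): 14×6 by 6×38 → 14×38, cost 14·6·38 = 3192; cumulative 5816. Total 5816.
Order B = (M1 (M2 (M3 (M4 M5)))): (M4 M5): 8×2 by 2×38 → 8×38, cost 8·2·38 = 608; (M3 (M4 M5)): 4×8 by 8×38 → 4×38, cost 4·8·38 = 1216; cumulative 1824; (M2 (M3 (M4 M5))): 6×4 by 4×38 → 6×38, cost 6·4·38 = 912; cumulative 2736; (M1 (M2 (M3 (M4 M5)))): 14×6 by 6×38 → 14×38, cost 14·6·38 = 3192; cumulative 5928. Total 5928.
Difference: |5816 − 5928| = 112.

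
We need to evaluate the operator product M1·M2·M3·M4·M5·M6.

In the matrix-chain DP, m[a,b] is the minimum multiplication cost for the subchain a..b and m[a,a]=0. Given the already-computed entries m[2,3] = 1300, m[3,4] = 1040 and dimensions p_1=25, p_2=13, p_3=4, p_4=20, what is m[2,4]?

m[2,4] = min over k∈[2,3] of m[2,k]+m[k+1,4]+p_{1}·p_k·p_{4}.
k=2: 0 + 1040 + 25·13·20 = 7540; k=3: 1300 + 0 + 25·4·20 = 3300.
Minimum: 3300 at k=3.

3300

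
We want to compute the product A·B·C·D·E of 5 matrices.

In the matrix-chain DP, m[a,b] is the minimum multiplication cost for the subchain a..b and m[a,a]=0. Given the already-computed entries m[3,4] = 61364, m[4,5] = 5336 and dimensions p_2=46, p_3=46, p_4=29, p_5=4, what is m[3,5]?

13800

m[3,5] = min over k∈[3,4] of m[3,k]+m[k+1,5]+p_{2}·p_k·p_{5}.
k=3: 0 + 5336 + 46·46·4 = 13800; k=4: 61364 + 0 + 46·29·4 = 66700.
Minimum: 13800 at k=3.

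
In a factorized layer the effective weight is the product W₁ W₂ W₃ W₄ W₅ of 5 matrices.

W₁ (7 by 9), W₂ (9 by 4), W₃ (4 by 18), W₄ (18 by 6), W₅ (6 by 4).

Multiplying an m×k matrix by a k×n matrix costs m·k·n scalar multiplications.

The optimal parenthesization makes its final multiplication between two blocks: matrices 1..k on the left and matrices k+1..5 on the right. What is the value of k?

Adjacent pairs: W₁W₂ = 7·9·4 = 252; W₂W₃ = 9·4·18 = 648; W₃W₄ = 4·18·6 = 432; W₄W₅ = 18·6·4 = 432.
Length 3: W₁..W₃: k=1: 0+648+7·9·18=1782; k=2: 252+0+7·4·18=756 → min 756 | W₂..W₄: k=2: 0+432+9·4·6=648; k=3: 648+0+9·18·6=1620 → min 648 | W₃..W₅: k=3: 0+432+4·18·4=720; k=4: 432+0+4·6·4=528 → min 528.
Length 4: W₁..W₄: k=1: 0+648+7·9·6=1026; k=2: 252+432+7·4·6=852; k=3: 756+0+7·18·6=1512 → min 852 | W₂..W₅: k=2: 0+528+9·4·4=672; k=3: 648+432+9·18·4=1728; k=4: 648+0+9·6·4=864 → min 672.
Top-level splits: k=1: (W₁..W₁)·(W₂..W₅) → 0+672+7·9·4 = 924; k=2: (W₁..W₂)·(W₃..W₅) → 252+528+7·4·4 = 892; k=3: (W₁..W₃)·(W₄..W₅) → 756+432+7·18·4 = 1692; k=4: (W₁..W₄)·(W₅..W₅) → 852+0+7·6·4 = 1020.
Best split is after W₂, i.e. k = 2.

2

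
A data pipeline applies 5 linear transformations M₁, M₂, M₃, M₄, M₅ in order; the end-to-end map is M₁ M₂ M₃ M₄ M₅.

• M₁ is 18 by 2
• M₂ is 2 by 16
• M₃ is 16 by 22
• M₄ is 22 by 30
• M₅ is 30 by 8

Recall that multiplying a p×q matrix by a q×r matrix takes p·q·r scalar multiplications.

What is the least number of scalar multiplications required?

2792

Adjacent pairs: M₁M₂ = 18·2·16 = 576; M₂M₃ = 2·16·22 = 704; M₃M₄ = 16·22·30 = 10560; M₄M₅ = 22·30·8 = 5280.
Length 3: M₁..M₃: k=1: 0+704+18·2·22=1496; k=2: 576+0+18·16·22=6912 → min 1496 | M₂..M₄: k=2: 0+10560+2·16·30=11520; k=3: 704+0+2·22·30=2024 → min 2024 | M₃..M₅: k=3: 0+5280+16·22·8=8096; k=4: 10560+0+16·30·8=14400 → min 8096.
Length 4: M₁..M₄: k=1: 0+2024+18·2·30=3104; k=2: 576+10560+18·16·30=19776; k=3: 1496+0+18·22·30=13376 → min 3104 | M₂..M₅: k=2: 0+8096+2·16·8=8352; k=3: 704+5280+2·22·8=6336; k=4: 2024+0+2·30·8=2504 → min 2504.
Length 5: M₁..M₅: k=1: 0+2504+18·2·8=2792; k=2: 576+8096+18·16·8=10976; k=3: 1496+5280+18·22·8=9944; k=4: 3104+0+18·30·8=7424 → min 2792.
Optimal order: (M₁ (((M₂ M₃) M₄) M₅)) with cost 2792.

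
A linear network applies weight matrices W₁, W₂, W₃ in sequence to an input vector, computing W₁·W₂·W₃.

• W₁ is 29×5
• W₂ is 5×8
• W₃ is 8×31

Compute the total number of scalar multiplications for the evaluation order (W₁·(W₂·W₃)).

5735

(W₂·W₃): 5×8 by 8×31 → 5×31, cost 5·8·31 = 1240
(W₁·(W₂·W₃)): 29×5 by 5×31 → 29×31, cost 29·5·31 = 4495; cumulative 5735
Total: 5735 scalar multiplications.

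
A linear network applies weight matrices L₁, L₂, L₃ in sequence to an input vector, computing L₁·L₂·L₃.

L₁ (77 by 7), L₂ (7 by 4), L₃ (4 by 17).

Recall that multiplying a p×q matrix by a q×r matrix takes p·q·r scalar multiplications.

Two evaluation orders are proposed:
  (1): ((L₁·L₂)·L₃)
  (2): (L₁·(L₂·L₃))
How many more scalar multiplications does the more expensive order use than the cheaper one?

Order (1) = ((L₁·L₂)·L₃): (L₁·L₂): 77×7 by 7×4 → 77×4, cost 77·7·4 = 2156; ((L₁·L₂)·L₃): 77×4 by 4×17 → 77×17, cost 77·4·17 = 5236; cumulative 7392. Total 7392.
Order (2) = (L₁·(L₂·L₃)): (L₂·L₃): 7×4 by 4×17 → 7×17, cost 7·4·17 = 476; (L₁·(L₂·L₃)): 77×7 by 7×17 → 77×17, cost 77·7·17 = 9163; cumulative 9639. Total 9639.
Difference: |7392 − 9639| = 2247.

2247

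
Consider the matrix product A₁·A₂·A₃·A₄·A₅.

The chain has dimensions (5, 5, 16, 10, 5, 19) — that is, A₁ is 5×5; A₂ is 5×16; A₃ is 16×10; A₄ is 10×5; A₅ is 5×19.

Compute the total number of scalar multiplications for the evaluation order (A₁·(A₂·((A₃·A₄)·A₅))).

4315

(A₃·A₄): 16×10 by 10×5 → 16×5, cost 16·10·5 = 800
((A₃·A₄)·A₅): 16×5 by 5×19 → 16×19, cost 16·5·19 = 1520; cumulative 2320
(A₂·((A₃·A₄)·A₅)): 5×16 by 16×19 → 5×19, cost 5·16·19 = 1520; cumulative 3840
(A₁·(A₂·((A₃·A₄)·A₅))): 5×5 by 5×19 → 5×19, cost 5·5·19 = 475; cumulative 4315
Total: 4315 scalar multiplications.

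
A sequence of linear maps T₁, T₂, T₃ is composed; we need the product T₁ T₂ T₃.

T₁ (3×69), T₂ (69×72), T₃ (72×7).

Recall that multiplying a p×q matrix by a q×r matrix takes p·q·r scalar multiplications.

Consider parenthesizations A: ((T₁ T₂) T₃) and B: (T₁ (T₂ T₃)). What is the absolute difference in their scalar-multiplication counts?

19809

Order A = ((T₁ T₂) T₃): (T₁ T₂): 3×69 by 69×72 → 3×72, cost 3·69·72 = 14904; ((T₁ T₂) T₃): 3×72 by 72×7 → 3×7, cost 3·72·7 = 1512; cumulative 16416. Total 16416.
Order B = (T₁ (T₂ T₃)): (T₂ T₃): 69×72 by 72×7 → 69×7, cost 69·72·7 = 34776; (T₁ (T₂ T₃)): 3×69 by 69×7 → 3×7, cost 3·69·7 = 1449; cumulative 36225. Total 36225.
Difference: |16416 − 36225| = 19809.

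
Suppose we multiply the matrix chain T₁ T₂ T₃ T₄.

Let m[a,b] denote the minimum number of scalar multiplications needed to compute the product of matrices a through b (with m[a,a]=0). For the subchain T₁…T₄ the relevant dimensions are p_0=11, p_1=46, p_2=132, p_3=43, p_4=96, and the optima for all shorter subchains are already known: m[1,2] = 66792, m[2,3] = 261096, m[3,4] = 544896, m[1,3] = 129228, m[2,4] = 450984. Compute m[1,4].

174636

m[1,4] = min over k∈[1,3] of m[1,k]+m[k+1,4]+p_{0}·p_k·p_{4}.
k=1: 0 + 450984 + 11·46·96 = 499560; k=2: 66792 + 544896 + 11·132·96 = 751080; k=3: 129228 + 0 + 11·43·96 = 174636.
Minimum: 174636 at k=3.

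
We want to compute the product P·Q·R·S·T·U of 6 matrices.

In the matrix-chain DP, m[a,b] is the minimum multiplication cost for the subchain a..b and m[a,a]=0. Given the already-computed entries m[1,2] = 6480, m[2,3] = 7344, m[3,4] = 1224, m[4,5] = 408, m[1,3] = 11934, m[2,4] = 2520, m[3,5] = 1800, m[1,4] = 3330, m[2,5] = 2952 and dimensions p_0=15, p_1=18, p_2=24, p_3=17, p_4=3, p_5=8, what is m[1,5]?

3690

m[1,5] = min over k∈[1,4] of m[1,k]+m[k+1,5]+p_{0}·p_k·p_{5}.
k=1: 0 + 2952 + 15·18·8 = 5112; k=2: 6480 + 1800 + 15·24·8 = 11160; k=3: 11934 + 408 + 15·17·8 = 14382; k=4: 3330 + 0 + 15·3·8 = 3690.
Minimum: 3690 at k=4.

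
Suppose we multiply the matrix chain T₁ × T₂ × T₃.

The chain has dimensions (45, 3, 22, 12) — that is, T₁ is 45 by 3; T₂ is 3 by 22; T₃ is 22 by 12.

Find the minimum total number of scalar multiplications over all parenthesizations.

Order (T₁ × (T₂ × T₃)): (T₂ × T₃): 3×22 by 22×12 → 3×12, cost 3·22·12 = 792; (T₁ × (T₂ × T₃)): 45×3 by 3×12 → 45×12, cost 45·3·12 = 1620; cumulative 2412. Total 2412.
Order ((T₁ × T₂) × T₃): (T₁ × T₂): 45×3 by 3×22 → 45×22, cost 45·3·22 = 2970; ((T₁ × T₂) × T₃): 45×22 by 22×12 → 45×12, cost 45·22·12 = 11880; cumulative 14850. Total 14850.
Minimum: 2412.

2412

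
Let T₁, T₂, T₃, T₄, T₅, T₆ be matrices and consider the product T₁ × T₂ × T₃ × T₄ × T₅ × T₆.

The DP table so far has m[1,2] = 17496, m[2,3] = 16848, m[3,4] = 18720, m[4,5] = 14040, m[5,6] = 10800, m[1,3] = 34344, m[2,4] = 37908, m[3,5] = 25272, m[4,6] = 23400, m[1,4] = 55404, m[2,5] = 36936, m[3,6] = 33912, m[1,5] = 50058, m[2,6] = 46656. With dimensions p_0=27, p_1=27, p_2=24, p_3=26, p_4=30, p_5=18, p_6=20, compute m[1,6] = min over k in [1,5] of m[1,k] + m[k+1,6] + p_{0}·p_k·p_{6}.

59778

m[1,6] = min over k∈[1,5] of m[1,k]+m[k+1,6]+p_{0}·p_k·p_{6}.
k=1: 0 + 46656 + 27·27·20 = 61236; k=2: 17496 + 33912 + 27·24·20 = 64368; k=3: 34344 + 23400 + 27·26·20 = 71784; k=4: 55404 + 10800 + 27·30·20 = 82404; k=5: 50058 + 0 + 27·18·20 = 59778.
Minimum: 59778 at k=5.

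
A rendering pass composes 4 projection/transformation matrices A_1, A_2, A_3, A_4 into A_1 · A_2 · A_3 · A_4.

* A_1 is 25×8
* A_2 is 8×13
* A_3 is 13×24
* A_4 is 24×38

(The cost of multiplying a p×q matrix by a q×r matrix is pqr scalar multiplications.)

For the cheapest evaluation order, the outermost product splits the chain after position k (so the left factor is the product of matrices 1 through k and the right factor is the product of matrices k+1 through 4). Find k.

Adjacent pairs: A_1A_2 = 25·8·13 = 2600; A_2A_3 = 8·13·24 = 2496; A_3A_4 = 13·24·38 = 11856.
Length 3: A_1..A_3: k=1: 0+2496+25·8·24=7296; k=2: 2600+0+25·13·24=10400 → min 7296 | A_2..A_4: k=2: 0+11856+8·13·38=15808; k=3: 2496+0+8·24·38=9792 → min 9792.
Top-level splits: k=1: (A_1..A_1)·(A_2..A_4) → 0+9792+25·8·38 = 17392; k=2: (A_1..A_2)·(A_3..A_4) → 2600+11856+25·13·38 = 26806; k=3: (A_1..A_3)·(A_4..A_4) → 7296+0+25·24·38 = 30096.
Best split is after A_1, i.e. k = 1.

1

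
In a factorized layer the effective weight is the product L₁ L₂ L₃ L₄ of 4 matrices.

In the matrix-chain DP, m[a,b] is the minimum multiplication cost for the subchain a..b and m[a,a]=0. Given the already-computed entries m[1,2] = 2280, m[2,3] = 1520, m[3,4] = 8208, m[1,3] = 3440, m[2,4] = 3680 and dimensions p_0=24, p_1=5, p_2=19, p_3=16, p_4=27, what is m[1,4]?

6920

m[1,4] = min over k∈[1,3] of m[1,k]+m[k+1,4]+p_{0}·p_k·p_{4}.
k=1: 0 + 3680 + 24·5·27 = 6920; k=2: 2280 + 8208 + 24·19·27 = 22800; k=3: 3440 + 0 + 24·16·27 = 13808.
Minimum: 6920 at k=1.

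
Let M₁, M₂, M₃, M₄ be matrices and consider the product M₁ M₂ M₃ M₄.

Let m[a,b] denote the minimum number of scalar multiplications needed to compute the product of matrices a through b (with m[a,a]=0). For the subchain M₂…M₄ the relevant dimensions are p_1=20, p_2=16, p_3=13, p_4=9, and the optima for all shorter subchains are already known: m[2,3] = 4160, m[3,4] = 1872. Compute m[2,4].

4752

m[2,4] = min over k∈[2,3] of m[2,k]+m[k+1,4]+p_{1}·p_k·p_{4}.
k=2: 0 + 1872 + 20·16·9 = 4752; k=3: 4160 + 0 + 20·13·9 = 6500.
Minimum: 4752 at k=2.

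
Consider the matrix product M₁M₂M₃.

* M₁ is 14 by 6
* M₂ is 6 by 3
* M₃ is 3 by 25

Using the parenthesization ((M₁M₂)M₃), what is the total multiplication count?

1302

(M₁M₂): 14×6 by 6×3 → 14×3, cost 14·6·3 = 252
((M₁M₂)M₃): 14×3 by 3×25 → 14×25, cost 14·3·25 = 1050; cumulative 1302
Total: 1302 scalar multiplications.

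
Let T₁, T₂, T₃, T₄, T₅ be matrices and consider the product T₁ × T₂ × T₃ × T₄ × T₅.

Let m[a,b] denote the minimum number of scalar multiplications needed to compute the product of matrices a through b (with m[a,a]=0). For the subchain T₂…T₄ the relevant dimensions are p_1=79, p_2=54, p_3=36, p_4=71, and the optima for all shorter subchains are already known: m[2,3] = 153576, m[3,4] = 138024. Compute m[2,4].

355500

m[2,4] = min over k∈[2,3] of m[2,k]+m[k+1,4]+p_{1}·p_k·p_{4}.
k=2: 0 + 138024 + 79·54·71 = 440910; k=3: 153576 + 0 + 79·36·71 = 355500.
Minimum: 355500 at k=3.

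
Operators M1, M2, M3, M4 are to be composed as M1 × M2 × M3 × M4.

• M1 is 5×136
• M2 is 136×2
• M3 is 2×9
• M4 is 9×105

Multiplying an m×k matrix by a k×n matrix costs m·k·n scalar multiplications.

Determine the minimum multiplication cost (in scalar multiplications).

4300

Adjacent pairs: M1M2 = 5·136·2 = 1360; M2M3 = 136·2·9 = 2448; M3M4 = 2·9·105 = 1890.
Length 3: M1..M3: k=1: 0+2448+5·136·9=8568; k=2: 1360+0+5·2·9=1450 → min 1450 | M2..M4: k=2: 0+1890+136·2·105=30450; k=3: 2448+0+136·9·105=130968 → min 30450.
Length 4: M1..M4: k=1: 0+30450+5·136·105=101850; k=2: 1360+1890+5·2·105=4300; k=3: 1450+0+5·9·105=6175 → min 4300.
Optimal order: ((M1 × M2) × (M3 × M4)) with cost 4300.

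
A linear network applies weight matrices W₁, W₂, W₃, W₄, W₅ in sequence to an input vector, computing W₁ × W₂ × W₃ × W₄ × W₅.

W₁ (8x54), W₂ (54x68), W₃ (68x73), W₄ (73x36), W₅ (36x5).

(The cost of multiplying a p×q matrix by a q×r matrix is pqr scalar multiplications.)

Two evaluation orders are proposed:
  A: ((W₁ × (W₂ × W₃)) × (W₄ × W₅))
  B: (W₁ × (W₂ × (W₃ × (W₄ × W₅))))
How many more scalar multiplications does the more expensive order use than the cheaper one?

Order A = ((W₁ × (W₂ × W₃)) × (W₄ × W₅)): (W₂ × W₃): 54×68 by 68×73 → 54×73, cost 54·68·73 = 268056; (W₁ × (W₂ × W₃)): 8×54 by 54×73 → 8×73, cost 8·54·73 = 31536; cumulative 299592; (W₄ × W₅): 73×36 by 36×5 → 73×5, cost 73·36·5 = 13140; ((W₁ × (W₂ × W₃)) × (W₄ × W₅)): 8×73 by 73×5 → 8×5, cost 8·73·5 = 2920; cumulative 315652. Total 315652.
Order B = (W₁ × (W₂ × (W₃ × (W₄ × W₅)))): (W₄ × W₅): 73×36 by 36×5 → 73×5, cost 73·36·5 = 13140; (W₃ × (W₄ × W₅)): 68×73 by 73×5 → 68×5, cost 68·73·5 = 24820; cumulative 37960; (W₂ × (W₃ × (W₄ × W₅))): 54×68 by 68×5 → 54×5, cost 54·68·5 = 18360; cumulative 56320; (W₁ × (W₂ × (W₃ × (W₄ × W₅)))): 8×54 by 54×5 → 8×5, cost 8·54·5 = 2160; cumulative 58480. Total 58480.
Difference: |315652 − 58480| = 257172.

257172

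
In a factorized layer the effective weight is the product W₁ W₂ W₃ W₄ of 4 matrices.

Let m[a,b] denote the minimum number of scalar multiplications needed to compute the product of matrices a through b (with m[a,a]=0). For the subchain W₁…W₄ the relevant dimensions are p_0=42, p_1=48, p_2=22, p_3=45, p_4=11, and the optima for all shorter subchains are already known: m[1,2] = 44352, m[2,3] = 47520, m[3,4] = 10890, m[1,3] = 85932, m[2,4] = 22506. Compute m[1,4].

44682

m[1,4] = min over k∈[1,3] of m[1,k]+m[k+1,4]+p_{0}·p_k·p_{4}.
k=1: 0 + 22506 + 42·48·11 = 44682; k=2: 44352 + 10890 + 42·22·11 = 65406; k=3: 85932 + 0 + 42·45·11 = 106722.
Minimum: 44682 at k=1.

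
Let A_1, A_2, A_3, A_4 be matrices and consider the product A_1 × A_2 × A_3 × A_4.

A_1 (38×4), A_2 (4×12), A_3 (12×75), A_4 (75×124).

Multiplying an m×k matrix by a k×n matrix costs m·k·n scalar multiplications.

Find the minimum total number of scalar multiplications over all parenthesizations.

59648

Adjacent pairs: A_1A_2 = 38·4·12 = 1824; A_2A_3 = 4·12·75 = 3600; A_3A_4 = 12·75·124 = 111600.
Length 3: A_1..A_3: k=1: 0+3600+38·4·75=15000; k=2: 1824+0+38·12·75=36024 → min 15000 | A_2..A_4: k=2: 0+111600+4·12·124=117552; k=3: 3600+0+4·75·124=40800 → min 40800.
Length 4: A_1..A_4: k=1: 0+40800+38·4·124=59648; k=2: 1824+111600+38·12·124=169968; k=3: 15000+0+38·75·124=368400 → min 59648.
Optimal order: (A_1 × ((A_2 × A_3) × A_4)) with cost 59648.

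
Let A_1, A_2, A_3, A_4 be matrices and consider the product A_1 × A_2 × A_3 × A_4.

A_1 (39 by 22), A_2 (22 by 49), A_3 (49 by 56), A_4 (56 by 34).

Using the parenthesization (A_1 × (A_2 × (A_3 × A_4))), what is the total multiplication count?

(A_3 × A_4): 49×56 by 56×34 → 49×34, cost 49·56·34 = 93296
(A_2 × (A_3 × A_4)): 22×49 by 49×34 → 22×34, cost 22·49·34 = 36652; cumulative 129948
(A_1 × (A_2 × (A_3 × A_4))): 39×22 by 22×34 → 39×34, cost 39·22·34 = 29172; cumulative 159120
Total: 159120 scalar multiplications.

159120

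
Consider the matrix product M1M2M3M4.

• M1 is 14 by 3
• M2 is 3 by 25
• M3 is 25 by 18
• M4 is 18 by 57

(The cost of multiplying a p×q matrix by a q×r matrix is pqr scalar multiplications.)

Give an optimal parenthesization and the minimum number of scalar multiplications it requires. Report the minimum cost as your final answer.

Adjacent pairs: M1M2 = 14·3·25 = 1050; M2M3 = 3·25·18 = 1350; M3M4 = 25·18·57 = 25650.
Length 3: M1..M3: k=1: 0+1350+14·3·18=2106; k=2: 1050+0+14·25·18=7350 → min 2106 | M2..M4: k=2: 0+25650+3·25·57=29925; k=3: 1350+0+3·18·57=4428 → min 4428.
Length 4: M1..M4: k=1: 0+4428+14·3·57=6822; k=2: 1050+25650+14·25·57=46650; k=3: 2106+0+14·18·57=16470 → min 6822.
Optimal parenthesization: (M1((M2M3)M4)) with cost 6822.

6822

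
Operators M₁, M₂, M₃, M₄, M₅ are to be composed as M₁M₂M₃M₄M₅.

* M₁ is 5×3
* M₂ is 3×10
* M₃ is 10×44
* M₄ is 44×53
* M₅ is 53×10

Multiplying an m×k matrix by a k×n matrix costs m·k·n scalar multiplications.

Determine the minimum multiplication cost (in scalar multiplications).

Adjacent pairs: M₁M₂ = 5·3·10 = 150; M₂M₃ = 3·10·44 = 1320; M₃M₄ = 10·44·53 = 23320; M₄M₅ = 44·53·10 = 23320.
Length 3: M₁..M₃: k=1: 0+1320+5·3·44=1980; k=2: 150+0+5·10·44=2350 → min 1980 | M₂..M₄: k=2: 0+23320+3·10·53=24910; k=3: 1320+0+3·44·53=8316 → min 8316 | M₃..M₅: k=3: 0+23320+10·44·10=27720; k=4: 23320+0+10·53·10=28620 → min 27720.
Length 4: M₁..M₄: k=1: 0+8316+5·3·53=9111; k=2: 150+23320+5·10·53=26120; k=3: 1980+0+5·44·53=13640 → min 9111 | M₂..M₅: k=2: 0+27720+3·10·10=28020; k=3: 1320+23320+3·44·10=25960; k=4: 8316+0+3·53·10=9906 → min 9906.
Length 5: M₁..M₅: k=1: 0+9906+5·3·10=10056; k=2: 150+27720+5·10·10=28370; k=3: 1980+23320+5·44·10=27500; k=4: 9111+0+5·53·10=11761 → min 10056.
Optimal order: (M₁(((M₂M₃)M₄)M₅)) with cost 10056.

10056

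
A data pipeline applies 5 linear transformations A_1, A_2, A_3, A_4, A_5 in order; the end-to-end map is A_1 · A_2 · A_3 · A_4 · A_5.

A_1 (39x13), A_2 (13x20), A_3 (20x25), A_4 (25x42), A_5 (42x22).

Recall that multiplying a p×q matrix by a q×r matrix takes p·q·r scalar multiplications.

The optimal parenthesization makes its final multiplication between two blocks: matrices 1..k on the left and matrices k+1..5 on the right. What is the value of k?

1

Adjacent pairs: A_1A_2 = 39·13·20 = 10140; A_2A_3 = 13·20·25 = 6500; A_3A_4 = 20·25·42 = 21000; A_4A_5 = 25·42·22 = 23100.
Length 3: A_1..A_3: k=1: 0+6500+39·13·25=19175; k=2: 10140+0+39·20·25=29640 → min 19175 | A_2..A_4: k=2: 0+21000+13·20·42=31920; k=3: 6500+0+13·25·42=20150 → min 20150 | A_3..A_5: k=3: 0+23100+20·25·22=34100; k=4: 21000+0+20·42·22=39480 → min 34100.
Length 4: A_1..A_4: k=1: 0+20150+39·13·42=41444; k=2: 10140+21000+39·20·42=63900; k=3: 19175+0+39·25·42=60125 → min 41444 | A_2..A_5: k=2: 0+34100+13·20·22=39820; k=3: 6500+23100+13·25·22=36750; k=4: 20150+0+13·42·22=32162 → min 32162.
Top-level splits: k=1: (A_1..A_1)·(A_2..A_5) → 0+32162+39·13·22 = 43316; k=2: (A_1..A_2)·(A_3..A_5) → 10140+34100+39·20·22 = 61400; k=3: (A_1..A_3)·(A_4..A_5) → 19175+23100+39·25·22 = 63725; k=4: (A_1..A_4)·(A_5..A_5) → 41444+0+39·42·22 = 77480.
Best split is after A_1, i.e. k = 1.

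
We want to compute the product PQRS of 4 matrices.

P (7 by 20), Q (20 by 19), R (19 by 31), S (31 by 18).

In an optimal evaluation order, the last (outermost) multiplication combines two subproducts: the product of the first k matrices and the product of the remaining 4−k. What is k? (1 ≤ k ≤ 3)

Adjacent pairs: PQ = 7·20·19 = 2660; QR = 20·19·31 = 11780; RS = 19·31·18 = 10602.
Length 3: P..R: k=1: 0+11780+7·20·31=16120; k=2: 2660+0+7·19·31=6783 → min 6783 | Q..S: k=2: 0+10602+20·19·18=17442; k=3: 11780+0+20·31·18=22940 → min 17442.
Top-level splits: k=1: (P..P)·(Q..S) → 0+17442+7·20·18 = 19962; k=2: (P..Q)·(R..S) → 2660+10602+7·19·18 = 15656; k=3: (P..R)·(S..S) → 6783+0+7·31·18 = 10689.
Best split is after R, i.e. k = 3.

3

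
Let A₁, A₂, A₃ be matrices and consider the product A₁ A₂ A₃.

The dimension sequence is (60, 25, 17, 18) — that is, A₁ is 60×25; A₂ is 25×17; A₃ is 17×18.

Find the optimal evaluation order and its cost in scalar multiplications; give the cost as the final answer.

34650

(A₁ (A₂ A₃)): cost 34650.
((A₁ A₂) A₃): cost 43860.
Optimal: (A₁ (A₂ A₃)) with cost 34650.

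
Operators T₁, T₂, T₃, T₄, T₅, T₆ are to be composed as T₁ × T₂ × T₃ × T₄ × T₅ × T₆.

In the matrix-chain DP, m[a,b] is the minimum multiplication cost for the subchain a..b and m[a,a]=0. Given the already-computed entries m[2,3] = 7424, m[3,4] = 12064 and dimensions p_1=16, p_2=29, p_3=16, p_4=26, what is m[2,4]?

m[2,4] = min over k∈[2,3] of m[2,k]+m[k+1,4]+p_{1}·p_k·p_{4}.
k=2: 0 + 12064 + 16·29·26 = 24128; k=3: 7424 + 0 + 16·16·26 = 14080.
Minimum: 14080 at k=3.

14080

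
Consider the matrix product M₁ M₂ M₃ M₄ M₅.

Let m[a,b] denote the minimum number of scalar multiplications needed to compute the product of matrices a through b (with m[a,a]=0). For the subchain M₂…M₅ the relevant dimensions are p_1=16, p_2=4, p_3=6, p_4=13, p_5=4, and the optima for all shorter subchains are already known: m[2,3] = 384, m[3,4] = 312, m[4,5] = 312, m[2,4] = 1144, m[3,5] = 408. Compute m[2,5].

664

m[2,5] = min over k∈[2,4] of m[2,k]+m[k+1,5]+p_{1}·p_k·p_{5}.
k=2: 0 + 408 + 16·4·4 = 664; k=3: 384 + 312 + 16·6·4 = 1080; k=4: 1144 + 0 + 16·13·4 = 1976.
Minimum: 664 at k=2.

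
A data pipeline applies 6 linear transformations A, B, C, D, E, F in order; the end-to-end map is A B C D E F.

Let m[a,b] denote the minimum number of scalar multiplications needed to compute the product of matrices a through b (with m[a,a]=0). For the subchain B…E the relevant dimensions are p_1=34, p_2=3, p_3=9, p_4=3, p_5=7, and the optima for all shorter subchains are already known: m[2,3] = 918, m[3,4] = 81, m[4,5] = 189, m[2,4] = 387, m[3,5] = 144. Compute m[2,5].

858

m[2,5] = min over k∈[2,4] of m[2,k]+m[k+1,5]+p_{1}·p_k·p_{5}.
k=2: 0 + 144 + 34·3·7 = 858; k=3: 918 + 189 + 34·9·7 = 3249; k=4: 387 + 0 + 34·3·7 = 1101.
Minimum: 858 at k=2.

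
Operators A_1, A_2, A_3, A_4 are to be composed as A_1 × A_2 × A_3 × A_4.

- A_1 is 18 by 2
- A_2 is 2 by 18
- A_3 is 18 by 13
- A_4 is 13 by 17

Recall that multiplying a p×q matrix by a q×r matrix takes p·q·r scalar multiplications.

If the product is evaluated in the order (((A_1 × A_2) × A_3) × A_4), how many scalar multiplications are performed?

(A_1 × A_2): 18×2 by 2×18 → 18×18, cost 18·2·18 = 648
((A_1 × A_2) × A_3): 18×18 by 18×13 → 18×13, cost 18·18·13 = 4212; cumulative 4860
(((A_1 × A_2) × A_3) × A_4): 18×13 by 13×17 → 18×17, cost 18·13·17 = 3978; cumulative 8838
Total: 8838 scalar multiplications.

8838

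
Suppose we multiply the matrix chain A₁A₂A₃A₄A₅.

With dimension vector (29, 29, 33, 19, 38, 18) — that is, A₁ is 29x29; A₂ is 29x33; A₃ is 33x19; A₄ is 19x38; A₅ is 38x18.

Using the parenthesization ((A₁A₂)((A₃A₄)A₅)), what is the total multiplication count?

(A₁A₂): 29×29 by 29×33 → 29×33, cost 29·29·33 = 27753
(A₃A₄): 33×19 by 19×38 → 33×38, cost 33·19·38 = 23826
((A₃A₄)A₅): 33×38 by 38×18 → 33×18, cost 33·38·18 = 22572; cumulative 46398
((A₁A₂)((A₃A₄)A₅)): 29×33 by 33×18 → 29×18, cost 29·33·18 = 17226; cumulative 91377
Total: 91377 scalar multiplications.

91377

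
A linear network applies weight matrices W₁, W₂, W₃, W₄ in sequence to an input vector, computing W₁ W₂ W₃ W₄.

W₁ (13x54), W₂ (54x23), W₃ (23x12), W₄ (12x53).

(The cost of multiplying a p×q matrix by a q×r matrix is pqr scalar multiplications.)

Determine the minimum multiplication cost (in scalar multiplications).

28002

Adjacent pairs: W₁W₂ = 13·54·23 = 16146; W₂W₃ = 54·23·12 = 14904; W₃W₄ = 23·12·53 = 14628.
Length 3: W₁..W₃: k=1: 0+14904+13·54·12=23328; k=2: 16146+0+13·23·12=19734 → min 19734 | W₂..W₄: k=2: 0+14628+54·23·53=80454; k=3: 14904+0+54·12·53=49248 → min 49248.
Length 4: W₁..W₄: k=1: 0+49248+13·54·53=86454; k=2: 16146+14628+13·23·53=46621; k=3: 19734+0+13·12·53=28002 → min 28002.
Optimal order: (((W₁ W₂) W₃) W₄) with cost 28002.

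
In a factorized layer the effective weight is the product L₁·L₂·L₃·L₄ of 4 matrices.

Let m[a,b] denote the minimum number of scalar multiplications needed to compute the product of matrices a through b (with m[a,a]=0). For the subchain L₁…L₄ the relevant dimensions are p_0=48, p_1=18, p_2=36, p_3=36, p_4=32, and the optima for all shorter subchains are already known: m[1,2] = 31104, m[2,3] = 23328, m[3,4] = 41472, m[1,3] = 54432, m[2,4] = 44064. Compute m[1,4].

m[1,4] = min over k∈[1,3] of m[1,k]+m[k+1,4]+p_{0}·p_k·p_{4}.
k=1: 0 + 44064 + 48·18·32 = 71712; k=2: 31104 + 41472 + 48·36·32 = 127872; k=3: 54432 + 0 + 48·36·32 = 109728.
Minimum: 71712 at k=1.

71712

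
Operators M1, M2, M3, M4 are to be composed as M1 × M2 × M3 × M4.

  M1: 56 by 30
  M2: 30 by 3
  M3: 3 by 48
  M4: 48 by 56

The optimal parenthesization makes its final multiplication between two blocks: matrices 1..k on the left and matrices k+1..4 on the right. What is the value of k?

Adjacent pairs: M1M2 = 56·30·3 = 5040; M2M3 = 30·3·48 = 4320; M3M4 = 3·48·56 = 8064.
Length 3: M1..M3: k=1: 0+4320+56·30·48=84960; k=2: 5040+0+56·3·48=13104 → min 13104 | M2..M4: k=2: 0+8064+30·3·56=13104; k=3: 4320+0+30·48·56=84960 → min 13104.
Top-level splits: k=1: (M1..M1)·(M2..M4) → 0+13104+56·30·56 = 107184; k=2: (M1..M2)·(M3..M4) → 5040+8064+56·3·56 = 22512; k=3: (M1..M3)·(M4..M4) → 13104+0+56·48·56 = 163632.
Best split is after M2, i.e. k = 2.

2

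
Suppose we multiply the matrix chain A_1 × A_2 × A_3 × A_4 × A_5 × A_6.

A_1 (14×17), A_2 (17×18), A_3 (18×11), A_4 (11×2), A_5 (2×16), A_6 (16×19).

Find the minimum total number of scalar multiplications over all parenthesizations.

2624

Adjacent pairs: A_1A_2 = 14·17·18 = 4284; A_2A_3 = 17·18·11 = 3366; A_3A_4 = 18·11·2 = 396; A_4A_5 = 11·2·16 = 352; A_5A_6 = 2·16·19 = 608.
Length 3: A_1..A_3: k=1: 0+3366+14·17·11=5984; k=2: 4284+0+14·18·11=7056 → min 5984 | A_2..A_4: k=2: 0+396+17·18·2=1008; k=3: 3366+0+17·11·2=3740 → min 1008 | A_3..A_5: k=3: 0+352+18·11·16=3520; k=4: 396+0+18·2·16=972 → min 972 | A_4..A_6: k=4: 0+608+11·2·19=1026; k=5: 352+0+11·16·19=3696 → min 1026.
Length 4: A_1..A_4: k=1: 0+1008+14·17·2=1484; k=2: 4284+396+14·18·2=5184; k=3: 5984+0+14·11·2=6292 → min 1484 | A_2..A_5: k=2: 0+972+17·18·16=5868; k=3: 3366+352+17·11·16=6710; k=4: 1008+0+17·2·16=1552 → min 1552 | A_3..A_6: k=3: 0+1026+18·11·19=4788; k=4: 396+608+18·2·19=1688; k=5: 972+0+18·16·19=6444 → min 1688.
Length 5: A_1..A_5: k=1: 0+1552+14·17·16=5360; k=2: 4284+972+14·18·16=9288; k=3: 5984+352+14·11·16=8800; k=4: 1484+0+14·2·16=1932 → min 1932 | A_2..A_6: k=2: 0+1688+17·18·19=7502; k=3: 3366+1026+17·11·19=7945; k=4: 1008+608+17·2·19=2262; k=5: 1552+0+17·16·19=6720 → min 2262.
Length 6: A_1..A_6: k=1: 0+2262+14·17·19=6784; k=2: 4284+1688+14·18·19=10760; k=3: 5984+1026+14·11·19=9936; k=4: 1484+608+14·2·19=2624; k=5: 1932+0+14·16·19=6188 → min 2624.
Optimal order: ((A_1 × (A_2 × (A_3 × A_4))) × (A_5 × A_6)) with cost 2624.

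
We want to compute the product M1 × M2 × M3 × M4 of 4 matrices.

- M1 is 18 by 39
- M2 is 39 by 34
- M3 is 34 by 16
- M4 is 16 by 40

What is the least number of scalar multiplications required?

43968

Adjacent pairs: M1M2 = 18·39·34 = 23868; M2M3 = 39·34·16 = 21216; M3M4 = 34·16·40 = 21760.
Length 3: M1..M3: k=1: 0+21216+18·39·16=32448; k=2: 23868+0+18·34·16=33660 → min 32448 | M2..M4: k=2: 0+21760+39·34·40=74800; k=3: 21216+0+39·16·40=46176 → min 46176.
Length 4: M1..M4: k=1: 0+46176+18·39·40=74256; k=2: 23868+21760+18·34·40=70108; k=3: 32448+0+18·16·40=43968 → min 43968.
Optimal order: ((M1 × (M2 × M3)) × M4) with cost 43968.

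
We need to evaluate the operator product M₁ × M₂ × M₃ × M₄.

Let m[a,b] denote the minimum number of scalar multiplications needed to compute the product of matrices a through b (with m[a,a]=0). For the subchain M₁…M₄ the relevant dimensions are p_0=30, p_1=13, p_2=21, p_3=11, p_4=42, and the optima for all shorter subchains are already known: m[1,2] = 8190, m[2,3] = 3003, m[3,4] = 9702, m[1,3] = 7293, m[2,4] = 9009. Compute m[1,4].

21153

m[1,4] = min over k∈[1,3] of m[1,k]+m[k+1,4]+p_{0}·p_k·p_{4}.
k=1: 0 + 9009 + 30·13·42 = 25389; k=2: 8190 + 9702 + 30·21·42 = 44352; k=3: 7293 + 0 + 30·11·42 = 21153.
Minimum: 21153 at k=3.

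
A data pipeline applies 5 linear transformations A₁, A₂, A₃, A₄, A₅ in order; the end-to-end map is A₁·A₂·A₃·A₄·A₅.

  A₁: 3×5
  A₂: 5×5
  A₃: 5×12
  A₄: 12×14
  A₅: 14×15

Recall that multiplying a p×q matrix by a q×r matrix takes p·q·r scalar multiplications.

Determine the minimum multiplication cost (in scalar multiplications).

1389

Adjacent pairs: A₁A₂ = 3·5·5 = 75; A₂A₃ = 5·5·12 = 300; A₃A₄ = 5·12·14 = 840; A₄A₅ = 12·14·15 = 2520.
Length 3: A₁..A₃: k=1: 0+300+3·5·12=480; k=2: 75+0+3·5·12=255 → min 255 | A₂..A₄: k=2: 0+840+5·5·14=1190; k=3: 300+0+5·12·14=1140 → min 1140 | A₃..A₅: k=3: 0+2520+5·12·15=3420; k=4: 840+0+5·14·15=1890 → min 1890.
Length 4: A₁..A₄: k=1: 0+1140+3·5·14=1350; k=2: 75+840+3·5·14=1125; k=3: 255+0+3·12·14=759 → min 759 | A₂..A₅: k=2: 0+1890+5·5·15=2265; k=3: 300+2520+5·12·15=3720; k=4: 1140+0+5·14·15=2190 → min 2190.
Length 5: A₁..A₅: k=1: 0+2190+3·5·15=2415; k=2: 75+1890+3·5·15=2190; k=3: 255+2520+3·12·15=3315; k=4: 759+0+3·14·15=1389 → min 1389.
Optimal order: ((((A₁·A₂)·A₃)·A₄)·A₅) with cost 1389.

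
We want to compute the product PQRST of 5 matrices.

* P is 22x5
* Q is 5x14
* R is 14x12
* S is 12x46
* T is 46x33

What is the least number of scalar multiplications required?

Adjacent pairs: PQ = 22·5·14 = 1540; QR = 5·14·12 = 840; RS = 14·12·46 = 7728; ST = 12·46·33 = 18216.
Length 3: P..R: k=1: 0+840+22·5·12=2160; k=2: 1540+0+22·14·12=5236 → min 2160 | Q..S: k=2: 0+7728+5·14·46=10948; k=3: 840+0+5·12·46=3600 → min 3600 | R..T: k=3: 0+18216+14·12·33=23760; k=4: 7728+0+14·46·33=28980 → min 23760.
Length 4: P..S: k=1: 0+3600+22·5·46=8660; k=2: 1540+7728+22·14·46=23436; k=3: 2160+0+22·12·46=14304 → min 8660 | Q..T: k=2: 0+23760+5·14·33=26070; k=3: 840+18216+5·12·33=21036; k=4: 3600+0+5·46·33=11190 → min 11190.
Length 5: P..T: k=1: 0+11190+22·5·33=14820; k=2: 1540+23760+22·14·33=35464; k=3: 2160+18216+22·12·33=29088; k=4: 8660+0+22·46·33=42056 → min 14820.
Optimal order: (P(((QR)S)T)) with cost 14820.

14820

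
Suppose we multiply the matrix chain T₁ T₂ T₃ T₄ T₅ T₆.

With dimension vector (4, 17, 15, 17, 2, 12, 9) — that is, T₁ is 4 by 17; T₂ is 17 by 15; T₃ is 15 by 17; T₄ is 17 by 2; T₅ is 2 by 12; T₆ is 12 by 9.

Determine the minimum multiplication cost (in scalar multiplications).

1444

Adjacent pairs: T₁T₂ = 4·17·15 = 1020; T₂T₃ = 17·15·17 = 4335; T₃T₄ = 15·17·2 = 510; T₄T₅ = 17·2·12 = 408; T₅T₆ = 2·12·9 = 216.
Length 3: T₁..T₃: k=1: 0+4335+4·17·17=5491; k=2: 1020+0+4·15·17=2040 → min 2040 | T₂..T₄: k=2: 0+510+17·15·2=1020; k=3: 4335+0+17·17·2=4913 → min 1020 | T₃..T₅: k=3: 0+408+15·17·12=3468; k=4: 510+0+15·2·12=870 → min 870 | T₄..T₆: k=4: 0+216+17·2·9=522; k=5: 408+0+17·12·9=2244 → min 522.
Length 4: T₁..T₄: k=1: 0+1020+4·17·2=1156; k=2: 1020+510+4·15·2=1650; k=3: 2040+0+4·17·2=2176 → min 1156 | T₂..T₅: k=2: 0+870+17·15·12=3930; k=3: 4335+408+17·17·12=8211; k=4: 1020+0+17·2·12=1428 → min 1428 | T₃..T₆: k=3: 0+522+15·17·9=2817; k=4: 510+216+15·2·9=996; k=5: 870+0+15·12·9=2490 → min 996.
Length 5: T₁..T₅: k=1: 0+1428+4·17·12=2244; k=2: 1020+870+4·15·12=2610; k=3: 2040+408+4·17·12=3264; k=4: 1156+0+4·2·12=1252 → min 1252 | T₂..T₆: k=2: 0+996+17·15·9=3291; k=3: 4335+522+17·17·9=7458; k=4: 1020+216+17·2·9=1542; k=5: 1428+0+17·12·9=3264 → min 1542.
Length 6: T₁..T₆: k=1: 0+1542+4·17·9=2154; k=2: 1020+996+4·15·9=2556; k=3: 2040+522+4·17·9=3174; k=4: 1156+216+4·2·9=1444; k=5: 1252+0+4·12·9=1684 → min 1444.
Optimal order: ((T₁ (T₂ (T₃ T₄))) (T₅ T₆)) with cost 1444.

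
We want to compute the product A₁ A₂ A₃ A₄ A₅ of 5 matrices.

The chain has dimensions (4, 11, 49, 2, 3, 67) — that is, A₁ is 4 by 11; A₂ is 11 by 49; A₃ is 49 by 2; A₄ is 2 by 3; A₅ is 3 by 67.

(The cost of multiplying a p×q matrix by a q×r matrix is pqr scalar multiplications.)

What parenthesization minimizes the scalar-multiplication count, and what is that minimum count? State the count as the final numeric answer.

1994

Adjacent pairs: A₁A₂ = 4·11·49 = 2156; A₂A₃ = 11·49·2 = 1078; A₃A₄ = 49·2·3 = 294; A₄A₅ = 2·3·67 = 402.
Length 3: A₁..A₃: k=1: 0+1078+4·11·2=1166; k=2: 2156+0+4·49·2=2548 → min 1166 | A₂..A₄: k=2: 0+294+11·49·3=1911; k=3: 1078+0+11·2·3=1144 → min 1144 | A₃..A₅: k=3: 0+402+49·2·67=6968; k=4: 294+0+49·3·67=10143 → min 6968.
Length 4: A₁..A₄: k=1: 0+1144+4·11·3=1276; k=2: 2156+294+4·49·3=3038; k=3: 1166+0+4·2·3=1190 → min 1190 | A₂..A₅: k=2: 0+6968+11·49·67=43081; k=3: 1078+402+11·2·67=2954; k=4: 1144+0+11·3·67=3355 → min 2954.
Length 5: A₁..A₅: k=1: 0+2954+4·11·67=5902; k=2: 2156+6968+4·49·67=22256; k=3: 1166+402+4·2·67=2104; k=4: 1190+0+4·3·67=1994 → min 1994.
Optimal parenthesization: (((A₁ (A₂ A₃)) A₄) A₅) with cost 1994.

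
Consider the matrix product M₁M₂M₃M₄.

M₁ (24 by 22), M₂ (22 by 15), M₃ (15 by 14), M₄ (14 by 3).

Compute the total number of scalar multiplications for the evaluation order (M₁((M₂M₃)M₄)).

(M₂M₃): 22×15 by 15×14 → 22×14, cost 22·15·14 = 4620
((M₂M₃)M₄): 22×14 by 14×3 → 22×3, cost 22·14·3 = 924; cumulative 5544
(M₁((M₂M₃)M₄)): 24×22 by 22×3 → 24×3, cost 24·22·3 = 1584; cumulative 7128
Total: 7128 scalar multiplications.

7128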